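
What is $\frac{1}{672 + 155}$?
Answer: $\frac{1}{827} \approx 0.0012092$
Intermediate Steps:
$\frac{1}{672 + 155} = \frac{1}{827}$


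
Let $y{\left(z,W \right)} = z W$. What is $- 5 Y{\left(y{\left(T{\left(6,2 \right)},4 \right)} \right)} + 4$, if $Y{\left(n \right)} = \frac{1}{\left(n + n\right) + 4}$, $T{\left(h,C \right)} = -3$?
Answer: $\frac{17}{4} \approx 4.25$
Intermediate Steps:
$y{\left(z,W \right)} = W z$
$Y{\left(n \right)} = \frac{1}{4 + 2 n}$ ($Y{\left(n \right)} = \frac{1}{2 n + 4} = \frac{1}{4 + 2 n}$)
$- 5 Y{\left(y{\left(T{\left(6,2 \right)},4 \right)} \right)} + 4 = - 5 \frac{1}{2 \left(2 + 4 \left(-3\right)\right)} + 4 = - 5 \frac{1}{2 \left(2 - 12\right)} + 4 = - 5 \frac{1}{2 \left(-10\right)} + 4 = - 5 \cdot \frac{1}{2} \left(- \frac{1}{10}\right) + 4 = \left(-5\right) \left(- \frac{1}{20}\right) + 4 = \frac{1}{4} + 4 = \frac{17}{4}$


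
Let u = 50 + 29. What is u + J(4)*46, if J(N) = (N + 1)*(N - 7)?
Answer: -611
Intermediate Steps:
u = 79
J(N) = (1 + N)*(-7 + N)
u + J(4)*46 = 79 + (-7 + 4² - 6*4)*46 = 79 + (-7 + 16 - 24)*46 = 79 - 15*46 = 79 - 690 = -611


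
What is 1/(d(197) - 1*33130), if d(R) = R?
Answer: -1/32933 ≈ -3.0365e-5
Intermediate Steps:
1/(d(197) - 1*33130) = 1/(197 - 1*33130) = 1/(197 - 33130) = 1/(-32933) = -1/32933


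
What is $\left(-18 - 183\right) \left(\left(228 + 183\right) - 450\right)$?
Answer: $7839$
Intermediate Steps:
$\left(-18 - 183\right) \left(\left(228 + 183\right) - 450\right) = - 201 \left(411 - 450\right) = \left(-201\right) \left(-39\right) = 7839$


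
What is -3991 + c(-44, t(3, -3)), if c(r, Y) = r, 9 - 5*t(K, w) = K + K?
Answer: -4035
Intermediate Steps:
t(K, w) = 9/5 - 2*K/5 (t(K, w) = 9/5 - (K + K)/5 = 9/5 - 2*K/5)
-3991 + c(-44, t(3, -3)) = -3991 - 44 = -4035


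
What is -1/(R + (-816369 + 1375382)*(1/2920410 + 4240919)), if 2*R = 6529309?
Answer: -1460205/3461754891782577814 ≈ -4.2181e-13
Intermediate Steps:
R = 6529309/2 (R = (½)*6529309 = 6529309/2 ≈ 3.2647e+6)
-1/(R + (-816369 + 1375382)*(1/2920410 + 4240919)) = -1/(6529309/2 + (-816369 + 1375382)*(1/2920410 + 4240919)) = -1/(6529309/2 + 559013*(1/2920410 + 4240919)) = -1/(6529309/2 + 559013*(12385222256791/2920410)) = -1/(6529309/2 + 6923500249435507283/2920410) = -1/3461754891782577814/1460205 = -1*1460205/3461754891782577814 = -1460205/3461754891782577814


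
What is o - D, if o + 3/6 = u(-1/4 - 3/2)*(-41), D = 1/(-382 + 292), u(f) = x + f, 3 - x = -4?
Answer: -38833/180 ≈ -215.74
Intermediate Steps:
x = 7 (x = 3 - 1*(-4) = 3 + 4 = 7)
u(f) = 7 + f
D = -1/90 (D = 1/(-90) = -1/90 ≈ -0.011111)
o = -863/4 (o = -½ + (7 + (-1/4 - 3/2))*(-41) = -½ + (7 + (-1*¼ - 3*½))*(-41) = -½ + (7 + (-¼ - 3/2))*(-41) = -½ + (7 - 7/4)*(-41) = -½ + (21/4)*(-41) = -½ - 861/4 = -863/4 ≈ -215.75)
o - D = -863/4 - 1*(-1/90) = -863/4 + 1/90 = -38833/180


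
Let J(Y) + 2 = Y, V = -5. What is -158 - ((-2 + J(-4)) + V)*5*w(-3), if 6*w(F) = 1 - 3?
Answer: -539/3 ≈ -179.67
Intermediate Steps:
J(Y) = -2 + Y
w(F) = -1/3 (w(F) = (1 - 3)/6 = (1/6)*(-2) = -1/3)
-158 - ((-2 + J(-4)) + V)*5*w(-3) = -158 - ((-2 + (-2 - 4)) - 5)*5*(-1)/3 = -158 - ((-2 - 6) - 5)*5*(-1)/3 = -158 - (-8 - 5)*5*(-1)/3 = -158 - (-13*5)*(-1)/3 = -158 - (-65)*(-1)/3 = -158 - 1*65/3 = -158 - 65/3 = -539/3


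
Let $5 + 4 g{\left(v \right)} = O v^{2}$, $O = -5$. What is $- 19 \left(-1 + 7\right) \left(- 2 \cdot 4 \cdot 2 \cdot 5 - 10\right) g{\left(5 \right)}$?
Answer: $-333450$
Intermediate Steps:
$g{\left(v \right)} = - \frac{5}{4} - \frac{5 v^{2}}{4}$ ($g{\left(v \right)} = - \frac{5}{4} + \frac{\left(-5\right) v^{2}}{4} = - \frac{5}{4} - \frac{5 v^{2}}{4}$)
$- 19 \left(-1 + 7\right) \left(- 2 \cdot 4 \cdot 2 \cdot 5 - 10\right) g{\left(5 \right)} = - 19 \left(-1 + 7\right) \left(- 2 \cdot 4 \cdot 2 \cdot 5 - 10\right) \left(- \frac{5}{4} - \frac{5 \cdot 5^{2}}{4}\right) = - 19 \cdot 6 \left(- 2 \cdot 8 \cdot 5 - 10\right) \left(- \frac{5}{4} - \frac{125}{4}\right) = - 19 \cdot 6 \left(\left(-2\right) 40 - 10\right) \left(- \frac{5}{4} - \frac{125}{4}\right) = - 19 \cdot 6 \left(-80 - 10\right) \left(- \frac{65}{2}\right) = - 19 \cdot 6 \left(-90\right) \left(- \frac{65}{2}\right) = \left(-19\right) \left(-540\right) \left(- \frac{65}{2}\right) = 10260 \left(- \frac{65}{2}\right) = -333450$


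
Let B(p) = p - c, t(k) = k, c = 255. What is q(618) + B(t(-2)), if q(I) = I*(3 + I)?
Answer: 383521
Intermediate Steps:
B(p) = -255 + p (B(p) = p - 1*255 = p - 255 = -255 + p)
q(618) + B(t(-2)) = 618*(3 + 618) + (-255 - 2) = 618*621 - 257 = 383778 - 257 = 383521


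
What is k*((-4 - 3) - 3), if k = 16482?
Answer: -164820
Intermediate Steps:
k*((-4 - 3) - 3) = 16482*((-4 - 3) - 3) = 16482*(-7 - 3) = 16482*(-10) = -164820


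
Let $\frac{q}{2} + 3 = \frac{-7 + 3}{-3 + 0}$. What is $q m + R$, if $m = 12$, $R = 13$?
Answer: $-27$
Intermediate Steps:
$q = - \frac{10}{3}$ ($q = -6 + 2 \frac{-7 + 3}{-3 + 0} = -6 + 2 \left(- \frac{4}{-3}\right) = -6 + 2 \left(\left(-4\right) \left(- \frac{1}{3}\right)\right) = -6 + 2 \cdot \frac{4}{3} = -6 + \frac{8}{3} = - \frac{10}{3} \approx -3.3333$)
$q m + R = \left(- \frac{10}{3}\right) 12 + 13 = -40 + 13 = -27$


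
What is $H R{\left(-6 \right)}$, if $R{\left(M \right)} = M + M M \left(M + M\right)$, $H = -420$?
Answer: $183960$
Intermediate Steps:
$R{\left(M \right)} = M + 2 M^{3}$ ($R{\left(M \right)} = M + M M 2 M = M + M 2 M^{2} = M + 2 M^{3}$)
$H R{\left(-6 \right)} = - 420 \left(-6 + 2 \left(-6\right)^{3}\right) = - 420 \left(-6 + 2 \left(-216\right)\right) = - 420 \left(-6 - 432\right) = \left(-420\right) \left(-438\right) = 183960$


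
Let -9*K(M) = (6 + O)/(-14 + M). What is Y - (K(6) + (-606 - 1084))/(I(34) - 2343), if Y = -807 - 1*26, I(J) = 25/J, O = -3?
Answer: -796740955/955644 ≈ -833.72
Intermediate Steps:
K(M) = -1/(3*(-14 + M)) (K(M) = -(6 - 3)/(9*(-14 + M)) = -1/(3*(-14 + M)))
Y = -833 (Y = -807 - 26 = -833)
Y - (K(6) + (-606 - 1084))/(I(34) - 2343) = -833 - (-1/(-42 + 3*6) + (-606 - 1084))/(25/34 - 2343) = -833 - (-1/(-42 + 18) - 1690)/(25*(1/34) - 2343) = -833 - (-1/(-24) - 1690)/(25/34 - 2343) = -833 - (-1*(-1/24) - 1690)/(-79637/34) = -833 - (1/24 - 1690)*(-34)/79637 = -833 - (-40559)*(-34)/(24*79637) = -833 - 1*689503/955644 = -833 - 689503/955644 = -796740955/955644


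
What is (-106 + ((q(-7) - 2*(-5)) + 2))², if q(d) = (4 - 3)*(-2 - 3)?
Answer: 9801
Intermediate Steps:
q(d) = -5 (q(d) = 1*(-5) = -5)
(-106 + ((q(-7) - 2*(-5)) + 2))² = (-106 + ((-5 - 2*(-5)) + 2))² = (-106 + ((-5 + 10) + 2))² = (-106 + (5 + 2))² = (-106 + 7)² = (-99)² = 9801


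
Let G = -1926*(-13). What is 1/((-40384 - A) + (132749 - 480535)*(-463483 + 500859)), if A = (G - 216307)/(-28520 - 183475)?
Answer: -211995/2755699668781669 ≈ -7.6930e-11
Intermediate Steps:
G = 25038
A = 191269/211995 (A = (25038 - 216307)/(-28520 - 183475) = -191269/(-211995) = -191269*(-1/211995) = 191269/211995 ≈ 0.90223)
1/((-40384 - A) + (132749 - 480535)*(-463483 + 500859)) = 1/((-40384 - 1*191269/211995) + (132749 - 480535)*(-463483 + 500859)) = 1/((-40384 - 191269/211995) - 347786*37376) = 1/(-8561397349/211995 - 12998849536) = 1/(-2755699668781669/211995) = -211995/2755699668781669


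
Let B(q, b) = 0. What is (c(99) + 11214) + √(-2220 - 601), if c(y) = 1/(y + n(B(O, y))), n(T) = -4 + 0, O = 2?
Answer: 1065331/95 + I*√2821 ≈ 11214.0 + 53.113*I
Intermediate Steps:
n(T) = -4
c(y) = 1/(-4 + y) (c(y) = 1/(y - 4) = 1/(-4 + y))
(c(99) + 11214) + √(-2220 - 601) = (1/(-4 + 99) + 11214) + √(-2220 - 601) = (1/95 + 11214) + √(-2821) = (1/95 + 11214) + I*√2821 = 1065331/95 + I*√2821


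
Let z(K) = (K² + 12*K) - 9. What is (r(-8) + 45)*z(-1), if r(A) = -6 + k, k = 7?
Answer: -920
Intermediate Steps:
r(A) = 1 (r(A) = -6 + 7 = 1)
z(K) = -9 + K² + 12*K
(r(-8) + 45)*z(-1) = (1 + 45)*(-9 + (-1)² + 12*(-1)) = 46*(-9 + 1 - 12) = 46*(-20) = -920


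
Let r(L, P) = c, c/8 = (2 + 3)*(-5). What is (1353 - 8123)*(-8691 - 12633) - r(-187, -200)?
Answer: 144363680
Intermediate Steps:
c = -200 (c = 8*((2 + 3)*(-5)) = 8*(5*(-5)) = 8*(-25) = -200)
r(L, P) = -200
(1353 - 8123)*(-8691 - 12633) - r(-187, -200) = (1353 - 8123)*(-8691 - 12633) - 1*(-200) = -6770*(-21324) + 200 = 144363480 + 200 = 144363680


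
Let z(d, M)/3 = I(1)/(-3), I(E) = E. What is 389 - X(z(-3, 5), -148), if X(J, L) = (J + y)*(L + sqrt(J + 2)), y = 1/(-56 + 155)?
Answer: 8035/33 ≈ 243.48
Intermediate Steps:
y = 1/99 ≈ 0.010101
z(d, M) = -1 (z(d, M) = 3*(1/(-3)) = 3*(1*(-1/3)) = 3*(-1/3) = -1)
X(J, L) = (1/99 + J)*(L + sqrt(2 + J)) (X(J, L) = (J + 1/99)*(L + sqrt(J + 2)) = (1/99 + J)*(L + sqrt(2 + J)))
389 - X(z(-3, 5), -148) = 389 - ((1/99)*(-148) + sqrt(2 - 1)/99 - 1*(-148) - sqrt(2 - 1)) = 389 - (-148/99 + sqrt(1)/99 + 148 - sqrt(1)) = 389 - (-148/99 + (1/99)*1 + 148 - 1*1) = 389 - (-148/99 + 1/99 + 148 - 1) = 389 - 1*4802/33 = 389 - 4802/33 = 8035/33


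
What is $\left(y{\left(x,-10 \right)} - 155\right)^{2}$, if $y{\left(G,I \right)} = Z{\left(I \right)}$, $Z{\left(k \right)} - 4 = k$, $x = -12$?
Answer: $25921$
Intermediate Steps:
$Z{\left(k \right)} = 4 + k$
$y{\left(G,I \right)} = 4 + I$
$\left(y{\left(x,-10 \right)} - 155\right)^{2} = \left(\left(4 - 10\right) - 155\right)^{2} = \left(-6 - 155\right)^{2} = \left(-161\right)^{2} = 25921$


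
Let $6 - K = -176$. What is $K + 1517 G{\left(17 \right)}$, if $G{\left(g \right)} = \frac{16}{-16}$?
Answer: $-1335$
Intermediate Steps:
$K = 182$ ($K = 6 - -176 = 6 + 176 = 182$)
$G{\left(g \right)} = -1$ ($G{\left(g \right)} = 16 \left(- \frac{1}{16}\right) = -1$)
$K + 1517 G{\left(17 \right)} = 182 + 1517 \left(-1\right) = 182 - 1517 = -1335$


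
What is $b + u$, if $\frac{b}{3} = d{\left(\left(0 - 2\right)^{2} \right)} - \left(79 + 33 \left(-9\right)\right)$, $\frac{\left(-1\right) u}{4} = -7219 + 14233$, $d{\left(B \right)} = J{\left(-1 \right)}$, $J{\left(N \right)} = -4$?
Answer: $-27414$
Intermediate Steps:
$d{\left(B \right)} = -4$
$u = -28056$ ($u = - 4 \left(-7219 + 14233\right) = \left(-4\right) 7014 = -28056$)
$b = 642$ ($b = 3 \left(-4 - \left(79 + 33 \left(-9\right)\right)\right) = 3 \left(-4 - \left(79 - 297\right)\right) = 3 \left(-4 - -218\right) = 3 \left(-4 + 218\right) = 3 \cdot 214 = 642$)
$b + u = 642 - 28056 = -27414$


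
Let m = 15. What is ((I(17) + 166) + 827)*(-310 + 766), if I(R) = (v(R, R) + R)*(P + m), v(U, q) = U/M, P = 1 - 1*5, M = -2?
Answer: 495444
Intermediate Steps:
P = -4 (P = 1 - 5 = -4)
v(U, q) = -U/2 (v(U, q) = U/(-2) = U*(-1/2) = -U/2)
I(R) = 11*R/2 (I(R) = (-R/2 + R)*(-4 + 15) = (R/2)*11 = 11*R/2)
((I(17) + 166) + 827)*(-310 + 766) = (((11/2)*17 + 166) + 827)*(-310 + 766) = ((187/2 + 166) + 827)*456 = (519/2 + 827)*456 = (2173/2)*456 = 495444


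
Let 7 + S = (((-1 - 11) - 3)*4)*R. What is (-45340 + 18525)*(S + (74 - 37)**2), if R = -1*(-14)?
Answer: -13997430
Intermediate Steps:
R = 14
S = -847 (S = -7 + (((-1 - 11) - 3)*4)*14 = -7 + ((-12 - 3)*4)*14 = -7 - 15*4*14 = -7 - 60*14 = -7 - 840 = -847)
(-45340 + 18525)*(S + (74 - 37)**2) = (-45340 + 18525)*(-847 + (74 - 37)**2) = -26815*(-847 + 37**2) = -26815*(-847 + 1369) = -26815*522 = -13997430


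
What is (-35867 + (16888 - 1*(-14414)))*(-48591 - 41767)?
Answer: 412484270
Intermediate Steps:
(-35867 + (16888 - 1*(-14414)))*(-48591 - 41767) = (-35867 + (16888 + 14414))*(-90358) = (-35867 + 31302)*(-90358) = -4565*(-90358) = 412484270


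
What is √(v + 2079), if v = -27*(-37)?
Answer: 9*√38 ≈ 55.480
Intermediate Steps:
v = 999
√(v + 2079) = √(999 + 2079) = √3078 = 9*√38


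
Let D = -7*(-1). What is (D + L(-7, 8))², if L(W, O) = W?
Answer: 0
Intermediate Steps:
D = 7
(D + L(-7, 8))² = (7 - 7)² = 0² = 0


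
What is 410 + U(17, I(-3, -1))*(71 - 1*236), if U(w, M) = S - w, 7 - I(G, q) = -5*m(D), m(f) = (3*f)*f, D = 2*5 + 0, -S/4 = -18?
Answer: -8665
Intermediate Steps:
S = 72 (S = -4*(-18) = 72)
D = 10 (D = 10 + 0 = 10)
m(f) = 3*f²
I(G, q) = 1507 (I(G, q) = 7 - (-5)*3*10² = 7 - (-5)*3*100 = 7 - (-5)*300 = 7 - 1*(-1500) = 7 + 1500 = 1507)
U(w, M) = 72 - w
410 + U(17, I(-3, -1))*(71 - 1*236) = 410 + (72 - 1*17)*(71 - 1*236) = 410 + (72 - 17)*(71 - 236) = 410 + 55*(-165) = 410 - 9075 = -8665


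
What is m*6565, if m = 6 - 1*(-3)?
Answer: 59085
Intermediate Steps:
m = 9 (m = 6 + 3 = 9)
m*6565 = 9*6565 = 59085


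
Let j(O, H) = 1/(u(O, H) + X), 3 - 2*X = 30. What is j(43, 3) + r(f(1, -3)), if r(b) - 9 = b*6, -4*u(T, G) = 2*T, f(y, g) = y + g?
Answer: -106/35 ≈ -3.0286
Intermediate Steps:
f(y, g) = g + y
X = -27/2 (X = 3/2 - ½*30 = 3/2 - 15 = -27/2 ≈ -13.500)
u(T, G) = -T/2
j(O, H) = 1/(-27/2 - O/2) (j(O, H) = 1/(-O/2 - 27/2) = 1/(-27/2 - O/2))
r(b) = 9 + 6*b (r(b) = 9 + b*6 = 9 + 6*b)
j(43, 3) + r(f(1, -3)) = -2/(27 + 43) + (9 + 6*(-3 + 1)) = -2/70 + (9 + 6*(-2)) = -2*1/70 + (9 - 12) = -1/35 - 3 = -106/35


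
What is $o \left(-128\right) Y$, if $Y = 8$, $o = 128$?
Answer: $-131072$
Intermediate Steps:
$o \left(-128\right) Y = 128 \left(-128\right) 8 = \left(-16384\right) 8 = -131072$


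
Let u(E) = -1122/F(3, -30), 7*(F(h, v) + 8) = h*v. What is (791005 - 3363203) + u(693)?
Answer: -187766527/73 ≈ -2.5721e+6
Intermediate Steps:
F(h, v) = -8 + h*v/7 (F(h, v) = -8 + (h*v)/7 = -8 + h*v/7)
u(E) = 3927/73 (u(E) = -1122/(-8 + (⅐)*3*(-30)) = -1122/(-8 - 90/7) = -1122/(-146/7) = -1122*(-7/146) = 3927/73)
(791005 - 3363203) + u(693) = (791005 - 3363203) + 3927/73 = -2572198 + 3927/73 = -187766527/73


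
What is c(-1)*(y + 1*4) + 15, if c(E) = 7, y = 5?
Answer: 78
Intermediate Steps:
c(-1)*(y + 1*4) + 15 = 7*(5 + 1*4) + 15 = 7*(5 + 4) + 15 = 7*9 + 15 = 63 + 15 = 78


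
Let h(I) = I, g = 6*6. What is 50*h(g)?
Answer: 1800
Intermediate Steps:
g = 36
50*h(g) = 50*36 = 1800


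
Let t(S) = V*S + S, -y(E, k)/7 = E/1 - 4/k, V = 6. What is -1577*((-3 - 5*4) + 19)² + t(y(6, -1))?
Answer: -25722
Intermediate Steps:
y(E, k) = -7*E + 28/k (y(E, k) = -7*(E/1 - 4/k) = -7*(E*1 - 4/k) = -7*(E - 4/k) = -7*E + 28/k)
t(S) = 7*S (t(S) = 6*S + S = 7*S)
-1577*((-3 - 5*4) + 19)² + t(y(6, -1)) = -1577*((-3 - 5*4) + 19)² + 7*(-7*6 + 28/(-1)) = -1577*((-3 - 20) + 19)² + 7*(-42 + 28*(-1)) = -1577*(-23 + 19)² + 7*(-42 - 28) = -1577*(-4)² + 7*(-70) = -1577*16 - 490 = -25232 - 490 = -25722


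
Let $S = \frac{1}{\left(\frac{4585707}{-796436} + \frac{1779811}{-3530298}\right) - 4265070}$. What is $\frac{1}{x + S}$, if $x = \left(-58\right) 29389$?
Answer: $- \frac{5995964522414989621}{10220493278258145366559966} \approx -5.8666 \cdot 10^{-7}$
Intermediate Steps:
$x = -1704562$
$S = - \frac{1405828208964}{5995964522414989621}$ ($S = \frac{1}{\left(4585707 \left(- \frac{1}{796436}\right) + 1779811 \left(- \frac{1}{3530298}\right)\right) - 4265070} = \frac{1}{\left(- \frac{4585707}{796436} - \frac{1779811}{3530298}\right) - 4265070} = \frac{1}{- \frac{8803208902141}{1405828208964} - 4265070} = \frac{1}{- \frac{5995964522414989621}{1405828208964}} = - \frac{1405828208964}{5995964522414989621} \approx -2.3446 \cdot 10^{-7}$)
$\frac{1}{x + S} = \frac{1}{-1704562 - \frac{1405828208964}{5995964522414989621}} = \frac{1}{- \frac{10220493278258145366559966}{5995964522414989621}} = - \frac{5995964522414989621}{10220493278258145366559966}$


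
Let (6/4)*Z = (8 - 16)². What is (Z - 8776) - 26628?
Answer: -106084/3 ≈ -35361.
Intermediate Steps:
Z = 128/3 (Z = 2*(8 - 16)²/3 = (⅔)*(-8)² = (⅔)*64 = 128/3 ≈ 42.667)
(Z - 8776) - 26628 = (128/3 - 8776) - 26628 = -26200/3 - 26628 = -106084/3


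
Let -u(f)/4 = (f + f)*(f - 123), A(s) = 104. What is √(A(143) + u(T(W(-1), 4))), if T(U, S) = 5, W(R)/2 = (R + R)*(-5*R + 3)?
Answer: 6*√134 ≈ 69.455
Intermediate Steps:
W(R) = 4*R*(3 - 5*R) (W(R) = 2*((R + R)*(-5*R + 3)) = 2*((2*R)*(3 - 5*R)) = 2*(2*R*(3 - 5*R)) = 4*R*(3 - 5*R))
u(f) = -8*f*(-123 + f) (u(f) = -4*(f + f)*(f - 123) = -4*2*f*(-123 + f) = -8*f*(-123 + f))
√(A(143) + u(T(W(-1), 4))) = √(104 + 8*5*(123 - 1*5)) = √(104 + 8*5*(123 - 5)) = √(104 + 8*5*118) = √(104 + 4720) = √4824 = 6*√134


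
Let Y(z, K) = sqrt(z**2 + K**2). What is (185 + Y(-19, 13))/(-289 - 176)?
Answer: -37/93 - sqrt(530)/465 ≈ -0.44736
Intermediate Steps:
Y(z, K) = sqrt(K**2 + z**2)
(185 + Y(-19, 13))/(-289 - 176) = (185 + sqrt(13**2 + (-19)**2))/(-289 - 176) = (185 + sqrt(169 + 361))/(-465) = (185 + sqrt(530))*(-1/465) = -37/93 - sqrt(530)/465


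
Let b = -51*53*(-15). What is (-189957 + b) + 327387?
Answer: 177975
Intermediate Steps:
b = 40545 (b = -2703*(-15) = 40545)
(-189957 + b) + 327387 = (-189957 + 40545) + 327387 = -149412 + 327387 = 177975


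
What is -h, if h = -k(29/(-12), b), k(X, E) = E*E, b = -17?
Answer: 289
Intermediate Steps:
k(X, E) = E²
h = -289 (h = -1*(-17)² = -1*289 = -289)
-h = -1*(-289) = 289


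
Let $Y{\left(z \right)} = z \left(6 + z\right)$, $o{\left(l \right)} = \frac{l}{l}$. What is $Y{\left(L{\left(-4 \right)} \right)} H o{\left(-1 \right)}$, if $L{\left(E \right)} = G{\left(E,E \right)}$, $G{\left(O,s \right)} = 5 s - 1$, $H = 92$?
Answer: $28980$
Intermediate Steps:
$o{\left(l \right)} = 1$
$G{\left(O,s \right)} = -1 + 5 s$
$L{\left(E \right)} = -1 + 5 E$
$Y{\left(L{\left(-4 \right)} \right)} H o{\left(-1 \right)} = \left(-1 + 5 \left(-4\right)\right) \left(6 + \left(-1 + 5 \left(-4\right)\right)\right) 92 \cdot 1 = \left(-1 - 20\right) \left(6 - 21\right) 92 \cdot 1 = - 21 \left(6 - 21\right) 92 \cdot 1 = \left(-21\right) \left(-15\right) 92 \cdot 1 = 315 \cdot 92 \cdot 1 = 28980 \cdot 1 = 28980$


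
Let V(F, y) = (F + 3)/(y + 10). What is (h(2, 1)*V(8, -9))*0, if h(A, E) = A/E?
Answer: 0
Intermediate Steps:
V(F, y) = (3 + F)/(10 + y)
(h(2, 1)*V(8, -9))*0 = ((2/1)*((3 + 8)/(10 - 9)))*0 = ((2*1)*(11/1))*0 = (2*(1*11))*0 = (2*11)*0 = 22*0 = 0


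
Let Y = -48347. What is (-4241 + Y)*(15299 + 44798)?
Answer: -3160381036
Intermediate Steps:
(-4241 + Y)*(15299 + 44798) = (-4241 - 48347)*(15299 + 44798) = -52588*60097 = -3160381036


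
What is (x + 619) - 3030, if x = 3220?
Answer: 809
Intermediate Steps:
(x + 619) - 3030 = (3220 + 619) - 3030 = 3839 - 3030 = 809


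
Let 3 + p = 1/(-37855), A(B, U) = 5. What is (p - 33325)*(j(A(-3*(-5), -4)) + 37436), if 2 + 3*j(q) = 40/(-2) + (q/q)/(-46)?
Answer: -1303304389127671/1044798 ≈ -1.2474e+9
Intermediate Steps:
j(q) = -1013/138 (j(q) = -⅔ + (40/(-2) + (q/q)/(-46))/3 = -⅔ + (40*(-½) + 1*(-1/46))/3 = -⅔ + (-20 - 1/46)/3 = -⅔ + (⅓)*(-921/46) = -⅔ - 307/46 = -1013/138)
p = -113566/37855 (p = -3 + 1/(-37855) = -3 - 1/37855 = -113566/37855 ≈ -3.0000)
(p - 33325)*(j(A(-3*(-5), -4)) + 37436) = (-113566/37855 - 33325)*(-1013/138 + 37436) = -1261631441/37855*5165155/138 = -1303304389127671/1044798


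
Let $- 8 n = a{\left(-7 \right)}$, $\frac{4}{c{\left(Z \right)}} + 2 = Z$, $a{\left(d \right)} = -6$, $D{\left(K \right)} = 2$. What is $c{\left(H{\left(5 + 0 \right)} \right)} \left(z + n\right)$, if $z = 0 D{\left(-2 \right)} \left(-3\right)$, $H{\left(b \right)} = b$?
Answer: $1$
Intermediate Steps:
$c{\left(Z \right)} = \frac{4}{-2 + Z}$
$n = \frac{3}{4}$ ($n = \left(- \frac{1}{8}\right) \left(-6\right) = \frac{3}{4} \approx 0.75$)
$z = 0$ ($z = 0 \cdot 2 \left(-3\right) = 0 \left(-3\right) = 0$)
$c{\left(H{\left(5 + 0 \right)} \right)} \left(z + n\right) = \frac{4}{-2 + \left(5 + 0\right)} \left(0 + \frac{3}{4}\right) = \frac{4}{-2 + 5} \cdot \frac{3}{4} = \frac{4}{3} \cdot \frac{3}{4} = 1$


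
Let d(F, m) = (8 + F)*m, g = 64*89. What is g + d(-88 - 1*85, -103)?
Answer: 22691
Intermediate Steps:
g = 5696
d(F, m) = m*(8 + F)
g + d(-88 - 1*85, -103) = 5696 - 103*(8 + (-88 - 1*85)) = 5696 - 103*(8 + (-88 - 85)) = 5696 - 103*(8 - 173) = 5696 - 103*(-165) = 5696 + 16995 = 22691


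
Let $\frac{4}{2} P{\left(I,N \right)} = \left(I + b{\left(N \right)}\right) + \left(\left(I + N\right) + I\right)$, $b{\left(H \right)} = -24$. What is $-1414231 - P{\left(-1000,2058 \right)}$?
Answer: $-1413748$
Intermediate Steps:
$P{\left(I,N \right)} = -12 + \frac{N}{2} + \frac{3 I}{2}$ ($P{\left(I,N \right)} = \frac{\left(I - 24\right) + \left(\left(I + N\right) + I\right)}{2} = \frac{\left(-24 + I\right) + \left(N + 2 I\right)}{2} = \frac{-24 + N + 3 I}{2} = -12 + \frac{N}{2} + \frac{3 I}{2}$)
$-1414231 - P{\left(-1000,2058 \right)} = -1414231 - \left(-12 + \frac{1}{2} \cdot 2058 + \frac{3}{2} \left(-1000\right)\right) = -1414231 - \left(-12 + 1029 - 1500\right) = -1414231 - -483 = -1414231 + 483 = -1413748$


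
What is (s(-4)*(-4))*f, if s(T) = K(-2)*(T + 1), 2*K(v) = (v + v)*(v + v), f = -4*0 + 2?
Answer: 192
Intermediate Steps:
f = 2 (f = 0 + 2 = 2)
K(v) = 2*v**2 (K(v) = ((v + v)*(v + v))/2 = ((2*v)*(2*v))/2 = (4*v**2)/2 = 2*v**2)
s(T) = 8 + 8*T (s(T) = (2*(-2)**2)*(T + 1) = (2*4)*(1 + T) = 8*(1 + T) = 8 + 8*T)
(s(-4)*(-4))*f = ((8 + 8*(-4))*(-4))*2 = ((8 - 32)*(-4))*2 = -24*(-4)*2 = 96*2 = 192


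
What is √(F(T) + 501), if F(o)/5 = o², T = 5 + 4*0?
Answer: √626 ≈ 25.020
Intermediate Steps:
T = 5 (T = 5 + 0 = 5)
F(o) = 5*o²
√(F(T) + 501) = √(5*5² + 501) = √(5*25 + 501) = √(125 + 501) = √626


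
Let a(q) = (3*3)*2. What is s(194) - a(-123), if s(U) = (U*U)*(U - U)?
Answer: -18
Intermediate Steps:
a(q) = 18 (a(q) = 9*2 = 18)
s(U) = 0 (s(U) = U²*0 = 0)
s(194) - a(-123) = 0 - 1*18 = 0 - 18 = -18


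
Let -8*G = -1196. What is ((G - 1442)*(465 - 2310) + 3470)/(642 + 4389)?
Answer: 367405/774 ≈ 474.68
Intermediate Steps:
G = 299/2 (G = -⅛*(-1196) = 299/2 ≈ 149.50)
((G - 1442)*(465 - 2310) + 3470)/(642 + 4389) = ((299/2 - 1442)*(465 - 2310) + 3470)/(642 + 4389) = (-2585/2*(-1845) + 3470)/5031 = (4769325/2 + 3470)*(1/5031) = (4776265/2)*(1/5031) = 367405/774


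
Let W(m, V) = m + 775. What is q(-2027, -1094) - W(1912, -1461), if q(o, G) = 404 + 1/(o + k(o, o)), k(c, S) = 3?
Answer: -4620793/2024 ≈ -2283.0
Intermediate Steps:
W(m, V) = 775 + m
q(o, G) = 404 + 1/(3 + o) (q(o, G) = 404 + 1/(o + 3) = 404 + 1/(3 + o))
q(-2027, -1094) - W(1912, -1461) = (1213 + 404*(-2027))/(3 - 2027) - (775 + 1912) = (1213 - 818908)/(-2024) - 1*2687 = -1/2024*(-817695) - 2687 = 817695/2024 - 2687 = -4620793/2024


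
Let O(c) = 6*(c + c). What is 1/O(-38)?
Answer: -1/456 ≈ -0.0021930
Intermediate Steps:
O(c) = 12*c (O(c) = 6*(2*c) = 12*c)
1/O(-38) = 1/(12*(-38)) = 1/(-456) = -1/456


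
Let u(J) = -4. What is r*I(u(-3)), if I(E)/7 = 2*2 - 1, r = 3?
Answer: 63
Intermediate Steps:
I(E) = 21 (I(E) = 7*(2*2 - 1) = 7*(4 - 1) = 7*3 = 21)
r*I(u(-3)) = 3*21 = 63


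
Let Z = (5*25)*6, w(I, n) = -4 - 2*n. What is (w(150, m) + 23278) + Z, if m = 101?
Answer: 23822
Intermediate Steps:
Z = 750 (Z = 125*6 = 750)
(w(150, m) + 23278) + Z = ((-4 - 2*101) + 23278) + 750 = ((-4 - 202) + 23278) + 750 = (-206 + 23278) + 750 = 23072 + 750 = 23822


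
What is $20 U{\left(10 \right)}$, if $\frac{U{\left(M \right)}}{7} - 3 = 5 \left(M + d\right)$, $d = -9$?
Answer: $1120$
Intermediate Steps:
$U{\left(M \right)} = -294 + 35 M$ ($U{\left(M \right)} = 21 + 7 \cdot 5 \left(M - 9\right) = 21 + 7 \cdot 5 \left(-9 + M\right) = 21 + 7 \left(-45 + 5 M\right) = 21 + \left(-315 + 35 M\right) = -294 + 35 M$)
$20 U{\left(10 \right)} = 20 \left(-294 + 35 \cdot 10\right) = 20 \left(-294 + 350\right) = 20 \cdot 56 = 1120$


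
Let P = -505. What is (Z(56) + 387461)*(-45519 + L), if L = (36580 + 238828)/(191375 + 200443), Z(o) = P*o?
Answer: -152522689401387/9329 ≈ -1.6349e+10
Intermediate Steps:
Z(o) = -505*o
L = 19672/27987 (L = 275408/391818 = 275408*(1/391818) = 19672/27987 ≈ 0.70290)
(Z(56) + 387461)*(-45519 + L) = (-505*56 + 387461)*(-45519 + 19672/27987) = (-28280 + 387461)*(-1273920581/27987) = 359181*(-1273920581/27987) = -152522689401387/9329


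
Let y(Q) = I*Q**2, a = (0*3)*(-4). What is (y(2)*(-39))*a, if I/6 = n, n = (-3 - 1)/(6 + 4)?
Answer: 0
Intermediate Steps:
n = -2/5 (n = -4/10 = -4*1/10 = -2/5 ≈ -0.40000)
a = 0 (a = 0*(-4) = 0)
I = -12/5 (I = 6*(-2/5) = -12/5 ≈ -2.4000)
y(Q) = -12*Q**2/5
(y(2)*(-39))*a = (-12/5*2**2*(-39))*0 = (-12/5*4*(-39))*0 = -48/5*(-39)*0 = (1872/5)*0 = 0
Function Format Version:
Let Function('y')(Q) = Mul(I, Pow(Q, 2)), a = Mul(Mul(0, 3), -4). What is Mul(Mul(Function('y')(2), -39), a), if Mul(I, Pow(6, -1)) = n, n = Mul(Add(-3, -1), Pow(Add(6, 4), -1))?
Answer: 0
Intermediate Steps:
n = Rational(-2, 5) (n = Mul(-4, Pow(10, -1)) = Mul(-4, Rational(1, 10)) = Rational(-2, 5) ≈ -0.40000)
a = 0 (a = Mul(0, -4) = 0)
I = Rational(-12, 5) (I = Mul(6, Rational(-2, 5)) = Rational(-12, 5) ≈ -2.4000)
Function('y')(Q) = Mul(Rational(-12, 5), Pow(Q, 2))
Mul(Mul(Function('y')(2), -39), a) = Mul(Mul(Mul(Rational(-12, 5), Pow(2, 2)), -39), 0) = Mul(Mul(Mul(Rational(-12, 5), 4), -39), 0) = Mul(Mul(Rational(-48, 5), -39), 0) = Mul(Rational(1872, 5), 0) = 0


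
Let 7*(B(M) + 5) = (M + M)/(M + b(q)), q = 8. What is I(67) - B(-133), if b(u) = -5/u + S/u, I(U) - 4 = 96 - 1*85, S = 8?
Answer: 20916/1061 ≈ 19.713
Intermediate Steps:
I(U) = 15 (I(U) = 4 + (96 - 1*85) = 4 + (96 - 85) = 4 + 11 = 15)
b(u) = 3/u (b(u) = -5/u + 8/u = 3/u)
B(M) = -5 + 2*M/(7*(3/8 + M)) (B(M) = -5 + ((M + M)/(M + 3/8))/7 = -5 + ((2*M)/(M + 3*(1/8)))/7 = -5 + ((2*M)/(M + 3/8))/7 = -5 + ((2*M)/(3/8 + M))/7 = -5 + (2*M/(3/8 + M))/7 = -5 + 2*M/(7*(3/8 + M)))
I(67) - B(-133) = 15 - 3*(-35 - 88*(-133))/(7*(3 + 8*(-133))) = 15 - 3*(-35 + 11704)/(7*(3 - 1064)) = 15 - 3*11669/(7*(-1061)) = 15 - 3*(-1)*11669/(7*1061) = 15 - 1*(-5001/1061) = 15 + 5001/1061 = 20916/1061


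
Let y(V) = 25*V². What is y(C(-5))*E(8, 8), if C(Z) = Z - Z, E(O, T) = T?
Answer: 0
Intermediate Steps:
C(Z) = 0
y(C(-5))*E(8, 8) = (25*0²)*8 = (25*0)*8 = 0*8 = 0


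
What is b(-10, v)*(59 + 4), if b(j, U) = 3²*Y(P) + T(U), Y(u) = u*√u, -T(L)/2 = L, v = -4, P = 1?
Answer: 1071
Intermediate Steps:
T(L) = -2*L
Y(u) = u^(3/2)
b(j, U) = 9 - 2*U (b(j, U) = 3²*1^(3/2) - 2*U = 9*1 - 2*U = 9 - 2*U)
b(-10, v)*(59 + 4) = (9 - 2*(-4))*(59 + 4) = (9 + 8)*63 = 17*63 = 1071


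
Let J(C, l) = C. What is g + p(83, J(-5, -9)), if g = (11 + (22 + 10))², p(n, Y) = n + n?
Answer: 2015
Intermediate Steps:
p(n, Y) = 2*n
g = 1849 (g = (11 + 32)² = 43² = 1849)
g + p(83, J(-5, -9)) = 1849 + 2*83 = 1849 + 166 = 2015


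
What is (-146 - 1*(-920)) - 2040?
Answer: -1266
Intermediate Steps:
(-146 - 1*(-920)) - 2040 = (-146 + 920) - 2040 = 774 - 2040 = -1266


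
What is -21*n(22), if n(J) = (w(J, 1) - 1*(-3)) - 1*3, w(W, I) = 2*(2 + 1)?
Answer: -126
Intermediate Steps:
w(W, I) = 6 (w(W, I) = 2*3 = 6)
n(J) = 6 (n(J) = (6 - 1*(-3)) - 1*3 = (6 + 3) - 3 = 9 - 3 = 6)
-21*n(22) = -21*6 = -126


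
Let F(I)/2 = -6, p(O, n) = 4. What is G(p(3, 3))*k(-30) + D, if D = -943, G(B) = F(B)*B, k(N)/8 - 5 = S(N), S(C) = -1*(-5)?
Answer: -4783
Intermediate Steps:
S(C) = 5
k(N) = 80 (k(N) = 40 + 8*5 = 40 + 40 = 80)
F(I) = -12 (F(I) = 2*(-6) = -12)
G(B) = -12*B
G(p(3, 3))*k(-30) + D = -12*4*80 - 943 = -48*80 - 943 = -3840 - 943 = -4783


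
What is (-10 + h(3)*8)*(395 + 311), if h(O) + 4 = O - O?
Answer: -29652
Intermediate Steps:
h(O) = -4 (h(O) = -4 + (O - O) = -4 + 0 = -4)
(-10 + h(3)*8)*(395 + 311) = (-10 - 4*8)*(395 + 311) = (-10 - 32)*706 = -42*706 = -29652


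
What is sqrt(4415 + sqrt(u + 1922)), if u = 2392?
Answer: sqrt(4415 + sqrt(4314)) ≈ 66.938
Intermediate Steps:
sqrt(4415 + sqrt(u + 1922)) = sqrt(4415 + sqrt(2392 + 1922)) = sqrt(4415 + sqrt(4314))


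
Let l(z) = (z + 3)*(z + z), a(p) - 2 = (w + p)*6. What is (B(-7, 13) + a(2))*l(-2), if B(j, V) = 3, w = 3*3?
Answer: -284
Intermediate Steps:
w = 9
a(p) = 56 + 6*p (a(p) = 2 + (9 + p)*6 = 2 + (54 + 6*p) = 56 + 6*p)
l(z) = 2*z*(3 + z) (l(z) = (3 + z)*(2*z) = 2*z*(3 + z))
(B(-7, 13) + a(2))*l(-2) = (3 + (56 + 6*2))*(2*(-2)*(3 - 2)) = (3 + (56 + 12))*(2*(-2)*1) = (3 + 68)*(-4) = 71*(-4) = -284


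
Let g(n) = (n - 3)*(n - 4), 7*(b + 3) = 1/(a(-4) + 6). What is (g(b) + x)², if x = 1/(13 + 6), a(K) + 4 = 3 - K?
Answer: 9958373064721/5686818921 ≈ 1751.1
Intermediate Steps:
a(K) = -1 - K (a(K) = -4 + (3 - K) = -1 - K)
b = -188/63 (b = -3 + 1/(7*((-1 - 1*(-4)) + 6)) = -3 + 1/(7*((-1 + 4) + 6)) = -3 + 1/(7*(3 + 6)) = -3 + (⅐)/9 = -3 + (⅐)*(⅑) = -3 + 1/63 = -188/63 ≈ -2.9841)
x = 1/19 ≈ 0.052632
g(n) = (-4 + n)*(-3 + n) (g(n) = (-3 + n)*(-4 + n) = (-4 + n)*(-3 + n))
(g(b) + x)² = ((12 + (-188/63)² - 7*(-188/63)) + 1/19)² = ((12 + 35344/3969 + 188/9) + 1/19)² = (165880/3969 + 1/19)² = (3155689/75411)² = 9958373064721/5686818921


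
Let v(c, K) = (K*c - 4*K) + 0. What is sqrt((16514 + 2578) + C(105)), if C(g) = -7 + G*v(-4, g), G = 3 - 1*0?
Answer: sqrt(16565) ≈ 128.71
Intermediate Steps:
G = 3 (G = 3 + 0 = 3)
v(c, K) = -4*K + K*c (v(c, K) = (-4*K + K*c) + 0 = -4*K + K*c)
C(g) = -7 - 24*g (C(g) = -7 + 3*(g*(-4 - 4)) = -7 + 3*(g*(-8)) = -7 + 3*(-8*g) = -7 - 24*g)
sqrt((16514 + 2578) + C(105)) = sqrt((16514 + 2578) + (-7 - 24*105)) = sqrt(19092 + (-7 - 2520)) = sqrt(19092 - 2527) = sqrt(16565)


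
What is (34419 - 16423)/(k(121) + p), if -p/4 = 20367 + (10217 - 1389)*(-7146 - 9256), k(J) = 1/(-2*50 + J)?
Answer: 377916/12161225077 ≈ 3.1075e-5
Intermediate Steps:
k(J) = 1/(-100 + J)
p = 579105956 (p = -4*(20367 + (10217 - 1389)*(-7146 - 9256)) = -4*(20367 + 8828*(-16402)) = -4*(20367 - 144796856) = -4*(-144776489) = 579105956)
(34419 - 16423)/(k(121) + p) = (34419 - 16423)/(1/(-100 + 121) + 579105956) = 17996/(1/21 + 579105956) = 17996/(12161225077/21) = 17996*(21/12161225077) = 377916/12161225077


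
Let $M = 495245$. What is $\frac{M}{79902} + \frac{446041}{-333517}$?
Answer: $\frac{129533058683}{26648675334} \approx 4.8608$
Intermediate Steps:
$\frac{M}{79902} + \frac{446041}{-333517} = \frac{495245}{79902} + \frac{446041}{-333517} = 495245 \cdot \frac{1}{79902} + 446041 \left(- \frac{1}{333517}\right) = \frac{495245}{79902} - \frac{446041}{333517} = \frac{129533058683}{26648675334}$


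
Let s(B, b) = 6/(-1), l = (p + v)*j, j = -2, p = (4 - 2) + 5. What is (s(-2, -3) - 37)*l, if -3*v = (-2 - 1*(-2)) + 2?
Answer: 1634/3 ≈ 544.67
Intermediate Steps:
p = 7 (p = 2 + 5 = 7)
v = -⅔ (v = -((-2 - 1*(-2)) + 2)/3 = -((-2 + 2) + 2)/3 = -(0 + 2)/3 = -⅓*2 = -⅔ ≈ -0.66667)
l = -38/3 (l = (7 - ⅔)*(-2) = (19/3)*(-2) = -38/3 ≈ -12.667)
s(B, b) = -6 (s(B, b) = 6*(-1) = -6)
(s(-2, -3) - 37)*l = (-6 - 37)*(-38/3) = -43*(-38/3) = 1634/3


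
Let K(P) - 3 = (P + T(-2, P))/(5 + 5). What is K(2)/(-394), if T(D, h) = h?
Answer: -17/1970 ≈ -0.0086294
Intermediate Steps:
K(P) = 3 + P/5 (K(P) = 3 + (P + P)/(5 + 5) = 3 + (2*P)/10 = 3 + (2*P)*(⅒) = 3 + P/5)
K(2)/(-394) = (3 + (⅕)*2)/(-394) = (3 + ⅖)*(-1/394) = (17/5)*(-1/394) = -17/1970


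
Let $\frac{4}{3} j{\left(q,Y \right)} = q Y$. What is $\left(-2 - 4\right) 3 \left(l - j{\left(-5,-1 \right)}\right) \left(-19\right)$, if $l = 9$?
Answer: $\frac{3591}{2} \approx 1795.5$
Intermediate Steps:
$j{\left(q,Y \right)} = \frac{3 Y q}{4}$ ($j{\left(q,Y \right)} = \frac{3 q Y}{4} = \frac{3 Y q}{4}$)
$\left(-2 - 4\right) 3 \left(l - j{\left(-5,-1 \right)}\right) \left(-19\right) = \left(-2 - 4\right) 3 \left(9 - \frac{3}{4} \left(-1\right) \left(-5\right)\right) \left(-19\right) = \left(-6\right) 3 \left(9 - \frac{15}{4}\right) \left(-19\right) = - 18 \left(9 - \frac{15}{4}\right) \left(-19\right) = \left(-18\right) \frac{21}{4} \left(-19\right) = \left(- \frac{189}{2}\right) \left(-19\right) = \frac{3591}{2}$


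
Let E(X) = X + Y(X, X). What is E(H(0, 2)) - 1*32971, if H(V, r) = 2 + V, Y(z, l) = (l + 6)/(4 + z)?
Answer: -98903/3 ≈ -32968.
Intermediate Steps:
Y(z, l) = (6 + l)/(4 + z)
E(X) = X + (6 + X)/(4 + X)
E(H(0, 2)) - 1*32971 = (6 + (2 + 0) + (2 + 0)*(4 + (2 + 0)))/(4 + (2 + 0)) - 1*32971 = (6 + 2 + 2*(4 + 2))/(4 + 2) - 32971 = (6 + 2 + 2*6)/6 - 32971 = (6 + 2 + 12)/6 - 32971 = (1/6)*20 - 32971 = 10/3 - 32971 = -98903/3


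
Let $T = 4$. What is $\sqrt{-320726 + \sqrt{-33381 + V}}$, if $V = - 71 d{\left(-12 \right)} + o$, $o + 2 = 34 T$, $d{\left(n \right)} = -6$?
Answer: $\sqrt{-320726 + i \sqrt{32821}} \approx 0.16 + 566.33 i$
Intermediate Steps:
$o = 134$ ($o = -2 + 34 \cdot 4 = -2 + 136 = 134$)
$V = 560$ ($V = \left(-71\right) \left(-6\right) + 134 = 426 + 134 = 560$)
$\sqrt{-320726 + \sqrt{-33381 + V}} = \sqrt{-320726 + \sqrt{-33381 + 560}} = \sqrt{-320726 + \sqrt{-32821}} = \sqrt{-320726 + i \sqrt{32821}}$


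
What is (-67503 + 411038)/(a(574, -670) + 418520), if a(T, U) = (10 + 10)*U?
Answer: 68707/81024 ≈ 0.84798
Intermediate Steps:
a(T, U) = 20*U
(-67503 + 411038)/(a(574, -670) + 418520) = (-67503 + 411038)/(20*(-670) + 418520) = 343535/(-13400 + 418520) = 343535/405120 = 343535*(1/405120) = 68707/81024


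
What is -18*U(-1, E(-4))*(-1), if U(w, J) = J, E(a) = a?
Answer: -72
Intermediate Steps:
-18*U(-1, E(-4))*(-1) = -18*(-4)*(-1) = 72*(-1) = -72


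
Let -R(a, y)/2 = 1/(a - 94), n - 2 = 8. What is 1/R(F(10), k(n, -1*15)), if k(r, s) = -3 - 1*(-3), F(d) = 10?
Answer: 42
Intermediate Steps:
n = 10 (n = 2 + 8 = 10)
k(r, s) = 0 (k(r, s) = -3 + 3 = 0)
R(a, y) = -2/(-94 + a) (R(a, y) = -2/(a - 94) = -2/(-94 + a))
1/R(F(10), k(n, -1*15)) = 1/(-2/(-94 + 10)) = 1/(-2/(-84)) = 1/(-2*(-1/84)) = 1/(1/42) = 42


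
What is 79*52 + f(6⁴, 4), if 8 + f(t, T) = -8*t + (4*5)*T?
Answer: -6188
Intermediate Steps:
f(t, T) = -8 - 8*t + 20*T (f(t, T) = -8 + (-8*t + (4*5)*T) = -8 + (-8*t + 20*T) = -8 - 8*t + 20*T)
79*52 + f(6⁴, 4) = 79*52 + (-8 - 8*6⁴ + 20*4) = 4108 + (-8 - 8*1296 + 80) = 4108 + (-8 - 10368 + 80) = 4108 - 10296 = -6188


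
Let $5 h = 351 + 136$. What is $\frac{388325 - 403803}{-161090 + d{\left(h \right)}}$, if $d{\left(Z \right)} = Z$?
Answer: $\frac{77390}{804963} \approx 0.096141$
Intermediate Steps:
$h = \frac{487}{5}$ ($h = \frac{351 + 136}{5} = \frac{1}{5} \cdot 487 = \frac{487}{5} \approx 97.4$)
$\frac{388325 - 403803}{-161090 + d{\left(h \right)}} = \frac{388325 - 403803}{-161090 + \frac{487}{5}} = - \frac{15478}{- \frac{804963}{5}} = \left(-15478\right) \left(- \frac{5}{804963}\right) = \frac{77390}{804963}$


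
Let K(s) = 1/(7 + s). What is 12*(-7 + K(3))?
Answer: -414/5 ≈ -82.800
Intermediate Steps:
12*(-7 + K(3)) = 12*(-7 + 1/(7 + 3)) = 12*(-7 + 1/10) = 12*(-7 + ⅒) = 12*(-69/10) = -414/5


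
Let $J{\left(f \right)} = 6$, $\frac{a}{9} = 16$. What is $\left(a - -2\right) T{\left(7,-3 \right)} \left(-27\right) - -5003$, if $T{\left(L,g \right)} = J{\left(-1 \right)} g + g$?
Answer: $87785$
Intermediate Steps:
$a = 144$ ($a = 9 \cdot 16 = 144$)
$T{\left(L,g \right)} = 7 g$ ($T{\left(L,g \right)} = 6 g + g = 7 g$)
$\left(a - -2\right) T{\left(7,-3 \right)} \left(-27\right) - -5003 = \left(144 - -2\right) 7 \left(-3\right) \left(-27\right) - -5003 = \left(144 + 2\right) \left(-21\right) \left(-27\right) + \left(-17729 + 22732\right) = 146 \left(-21\right) \left(-27\right) + 5003 = \left(-3066\right) \left(-27\right) + 5003 = 82782 + 5003 = 87785$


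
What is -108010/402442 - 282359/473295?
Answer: -82376856814/95236893195 ≈ -0.86497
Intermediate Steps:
-108010/402442 - 282359/473295 = -108010*1/402442 - 282359*1/473295 = -54005/201221 - 282359/473295 = -82376856814/95236893195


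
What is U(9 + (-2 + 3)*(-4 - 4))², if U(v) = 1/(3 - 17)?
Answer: 1/196 ≈ 0.0051020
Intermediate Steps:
U(v) = -1/14 (U(v) = 1/(-14) = -1/14)
U(9 + (-2 + 3)*(-4 - 4))² = (-1/14)² = 1/196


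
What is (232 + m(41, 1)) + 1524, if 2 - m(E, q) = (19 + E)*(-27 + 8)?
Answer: 2898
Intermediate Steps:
m(E, q) = 363 + 19*E (m(E, q) = 2 - (19 + E)*(-27 + 8) = 2 - (19 + E)*(-19) = 2 - (-361 - 19*E) = 2 + (361 + 19*E) = 363 + 19*E)
(232 + m(41, 1)) + 1524 = (232 + (363 + 19*41)) + 1524 = (232 + (363 + 779)) + 1524 = (232 + 1142) + 1524 = 1374 + 1524 = 2898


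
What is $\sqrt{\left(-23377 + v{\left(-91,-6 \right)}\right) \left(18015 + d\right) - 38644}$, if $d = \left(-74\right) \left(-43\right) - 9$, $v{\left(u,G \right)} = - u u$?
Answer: $2 i \sqrt{167702087} \approx 25900.0 i$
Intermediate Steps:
$v{\left(u,G \right)} = - u^{2}$
$d = 3173$ ($d = 3182 - 9 = 3173$)
$\sqrt{\left(-23377 + v{\left(-91,-6 \right)}\right) \left(18015 + d\right) - 38644} = \sqrt{\left(-23377 - \left(-91\right)^{2}\right) \left(18015 + 3173\right) - 38644} = \sqrt{\left(-23377 - 8281\right) 21188 - 38644} = \sqrt{\left(-31658\right) 21188 - 38644} = \sqrt{-670769704 - 38644} = \sqrt{-670808348} = 2 i \sqrt{167702087}$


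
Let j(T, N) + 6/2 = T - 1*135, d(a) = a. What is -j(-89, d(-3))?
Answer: 227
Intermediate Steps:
j(T, N) = -138 + T (j(T, N) = -3 + (T - 1*135) = -3 + (T - 135) = -3 + (-135 + T) = -138 + T)
-j(-89, d(-3)) = -(-138 - 89) = -1*(-227) = 227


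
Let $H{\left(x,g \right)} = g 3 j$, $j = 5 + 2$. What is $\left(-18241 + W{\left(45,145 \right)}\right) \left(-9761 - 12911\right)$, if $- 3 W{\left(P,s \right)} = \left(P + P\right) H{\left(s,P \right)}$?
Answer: $1056311152$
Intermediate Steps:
$j = 7$
$H{\left(x,g \right)} = 21 g$ ($H{\left(x,g \right)} = g 3 \cdot 7 = 3 g 7 = 21 g$)
$W{\left(P,s \right)} = - 14 P^{2}$ ($W{\left(P,s \right)} = - \frac{\left(P + P\right) 21 P}{3} = - \frac{2 P 21 P}{3} = - \frac{42 P^{2}}{3} = - 14 P^{2}$)
$\left(-18241 + W{\left(45,145 \right)}\right) \left(-9761 - 12911\right) = \left(-18241 - 14 \cdot 45^{2}\right) \left(-9761 - 12911\right) = \left(-18241 - 28350\right) \left(-22672\right) = \left(-46591\right) \left(-22672\right) = 1056311152$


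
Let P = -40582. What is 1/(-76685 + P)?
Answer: -1/117267 ≈ -8.5276e-6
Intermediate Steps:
1/(-76685 + P) = 1/(-76685 - 40582) = 1/(-117267) = -1/117267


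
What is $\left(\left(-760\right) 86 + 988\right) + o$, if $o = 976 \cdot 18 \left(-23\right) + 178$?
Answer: $-468258$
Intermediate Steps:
$o = -403886$ ($o = 976 \left(-414\right) + 178 = -404064 + 178 = -403886$)
$\left(\left(-760\right) 86 + 988\right) + o = \left(\left(-760\right) 86 + 988\right) - 403886 = \left(-65360 + 988\right) - 403886 = -64372 - 403886 = -468258$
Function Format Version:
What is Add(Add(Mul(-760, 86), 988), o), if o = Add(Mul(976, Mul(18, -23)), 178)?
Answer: -468258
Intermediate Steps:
o = -403886 (o = Add(Mul(976, -414), 178) = Add(-404064, 178) = -403886)
Add(Add(Mul(-760, 86), 988), o) = Add(Add(Mul(-760, 86), 988), -403886) = Add(Add(-65360, 988), -403886) = Add(-64372, -403886) = -468258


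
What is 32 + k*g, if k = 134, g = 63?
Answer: 8474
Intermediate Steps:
32 + k*g = 32 + 134*63 = 32 + 8442 = 8474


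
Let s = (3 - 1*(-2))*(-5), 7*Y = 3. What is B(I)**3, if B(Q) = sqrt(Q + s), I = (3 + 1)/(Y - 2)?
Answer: -303*I*sqrt(3333)/121 ≈ -144.57*I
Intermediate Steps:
Y = 3/7 (Y = (1/7)*3 = 3/7 ≈ 0.42857)
s = -25 (s = (3 + 2)*(-5) = 5*(-5) = -25)
I = -28/11 (I = (3 + 1)/(3/7 - 2) = 4/(-11/7) = 4*(-7/11) = -28/11 ≈ -2.5455)
B(Q) = sqrt(-25 + Q) (B(Q) = sqrt(Q - 25) = sqrt(-25 + Q))
B(I)**3 = (sqrt(-25 - 28/11))**3 = (sqrt(-303/11))**3 = (I*sqrt(3333)/11)**3 = -303*I*sqrt(3333)/121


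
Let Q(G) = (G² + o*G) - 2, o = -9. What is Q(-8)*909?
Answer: 121806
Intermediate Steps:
Q(G) = -2 + G² - 9*G (Q(G) = (G² - 9*G) - 2 = -2 + G² - 9*G)
Q(-8)*909 = (-2 + (-8)² - 9*(-8))*909 = (-2 + 64 + 72)*909 = 134*909 = 121806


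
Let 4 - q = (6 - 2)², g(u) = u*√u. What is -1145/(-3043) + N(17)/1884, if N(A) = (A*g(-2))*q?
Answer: 1145/3043 + 34*I*√2/157 ≈ 0.37627 + 0.30626*I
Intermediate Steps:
g(u) = u^(3/2)
q = -12 (q = 4 - (6 - 2)² = 4 - 1*4² = 4 - 1*16 = 4 - 16 = -12)
N(A) = 24*I*A*√2 (N(A) = (A*(-2)^(3/2))*(-12) = (A*(-2*I*√2))*(-12) = -2*I*A*√2*(-12) = 24*I*A*√2)
-1145/(-3043) + N(17)/1884 = -1145/(-3043) + (24*I*17*√2)/1884 = -1145*(-1/3043) + (408*I*√2)*(1/1884) = 1145/3043 + 34*I*√2/157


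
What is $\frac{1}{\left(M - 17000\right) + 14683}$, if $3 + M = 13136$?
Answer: $\frac{1}{10816} \approx 9.2456 \cdot 10^{-5}$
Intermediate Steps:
$M = 13133$ ($M = -3 + 13136 = 13133$)
$\frac{1}{\left(M - 17000\right) + 14683} = \frac{1}{\left(13133 - 17000\right) + 14683} = \frac{1}{-3867 + 14683} = \frac{1}{10816}$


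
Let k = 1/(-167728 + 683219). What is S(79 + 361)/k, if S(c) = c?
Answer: 226816040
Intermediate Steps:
k = 1/515491 ≈ 1.9399e-6
S(79 + 361)/k = (79 + 361)/(1/515491) = 440*515491 = 226816040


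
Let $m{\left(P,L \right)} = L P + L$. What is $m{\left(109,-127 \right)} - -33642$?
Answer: $19672$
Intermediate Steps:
$m{\left(P,L \right)} = L + L P$
$m{\left(109,-127 \right)} - -33642 = - 127 \left(1 + 109\right) - -33642 = \left(-127\right) 110 + 33642 = -13970 + 33642 = 19672$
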